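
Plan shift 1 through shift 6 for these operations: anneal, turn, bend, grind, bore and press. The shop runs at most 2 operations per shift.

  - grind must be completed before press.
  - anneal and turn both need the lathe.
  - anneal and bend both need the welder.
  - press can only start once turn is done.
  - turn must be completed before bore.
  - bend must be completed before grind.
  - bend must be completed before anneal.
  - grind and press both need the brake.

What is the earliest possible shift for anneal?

shift 2

Precedence pushes anneal to at least shift 2.
anneal at shift 2 is achievable: turn -> shift 1; bore -> shift 3; grind -> shift 2; anneal -> shift 2; press -> shift 3; bend -> shift 1.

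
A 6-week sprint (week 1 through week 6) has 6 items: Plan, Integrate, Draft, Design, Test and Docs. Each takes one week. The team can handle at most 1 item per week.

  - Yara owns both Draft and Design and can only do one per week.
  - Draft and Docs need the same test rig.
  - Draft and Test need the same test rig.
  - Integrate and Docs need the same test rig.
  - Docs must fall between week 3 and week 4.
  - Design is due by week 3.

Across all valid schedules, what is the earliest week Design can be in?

week 1

Design's own window allows nothing later than week 3.
Design at week 1 is achievable: Plan=week 2; Draft=week 5; Integrate=week 4; Design=week 1; Docs=week 3; Test=week 6.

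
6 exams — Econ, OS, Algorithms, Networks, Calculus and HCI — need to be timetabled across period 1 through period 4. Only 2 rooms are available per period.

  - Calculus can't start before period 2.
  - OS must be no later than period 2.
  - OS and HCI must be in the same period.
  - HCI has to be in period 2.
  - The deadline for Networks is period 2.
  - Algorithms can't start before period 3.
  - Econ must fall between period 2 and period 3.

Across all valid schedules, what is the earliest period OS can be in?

period 2

OS must be in the same period as HCI, which can't be before period 2, so OS is at least period 2; OS's own window allows nothing later than period 2.
OS at period 2 is achievable: OS=period 2, Algorithms=period 3, Econ=period 3, Networks=period 1, Calculus=period 4, HCI=period 2.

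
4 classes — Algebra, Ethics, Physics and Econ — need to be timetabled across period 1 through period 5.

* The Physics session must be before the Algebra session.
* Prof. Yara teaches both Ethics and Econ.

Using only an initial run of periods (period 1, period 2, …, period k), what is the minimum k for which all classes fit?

2

The precedence chain requires at least 2 distinct periods.
2 works (last occupied period: period 2): for example Ethics in period 1, Econ in period 2, Physics in period 1, Algebra in period 2.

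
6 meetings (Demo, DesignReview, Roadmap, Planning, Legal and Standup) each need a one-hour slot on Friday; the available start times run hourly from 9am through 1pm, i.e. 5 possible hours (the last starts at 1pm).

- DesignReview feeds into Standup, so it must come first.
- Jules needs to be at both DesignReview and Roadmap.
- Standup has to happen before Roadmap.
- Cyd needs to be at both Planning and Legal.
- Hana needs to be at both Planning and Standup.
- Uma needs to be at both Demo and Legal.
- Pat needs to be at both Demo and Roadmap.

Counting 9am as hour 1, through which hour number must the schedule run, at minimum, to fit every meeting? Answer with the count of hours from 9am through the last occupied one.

The precedence chain requires at least 3 distinct hours.
3 works (last occupied hour: 11am): for example DesignReview=9am, Demo=9am, Standup=10am, Roadmap=11am, Planning=9am, Legal=10am.

3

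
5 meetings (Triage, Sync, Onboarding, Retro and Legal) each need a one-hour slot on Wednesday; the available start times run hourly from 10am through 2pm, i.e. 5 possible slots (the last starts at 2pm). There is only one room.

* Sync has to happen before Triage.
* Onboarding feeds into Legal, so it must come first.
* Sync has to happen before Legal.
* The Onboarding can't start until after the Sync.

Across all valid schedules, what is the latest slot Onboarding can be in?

1pm

Precedence pushes Onboarding to at least 11am; downstream work caps Onboarding at 1pm.
Onboarding at 1pm is achievable: Retro=12pm; Triage=11am; Sync=10am; Legal=2pm; Onboarding=1pm.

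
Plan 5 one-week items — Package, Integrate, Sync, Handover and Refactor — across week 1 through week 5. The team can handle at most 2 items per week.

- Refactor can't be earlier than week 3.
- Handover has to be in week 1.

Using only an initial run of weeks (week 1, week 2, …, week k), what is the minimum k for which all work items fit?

3 weeks

With at most 2 per week and 5 work items, at least 3 weeks are needed.
Refactor can't be placed before week 3, so the schedule must run through at least week 3.
3 works (last occupied week: week 3): for example Handover=week 1, Sync=week 2, Integrate=week 2, Refactor=week 3, Package=week 1.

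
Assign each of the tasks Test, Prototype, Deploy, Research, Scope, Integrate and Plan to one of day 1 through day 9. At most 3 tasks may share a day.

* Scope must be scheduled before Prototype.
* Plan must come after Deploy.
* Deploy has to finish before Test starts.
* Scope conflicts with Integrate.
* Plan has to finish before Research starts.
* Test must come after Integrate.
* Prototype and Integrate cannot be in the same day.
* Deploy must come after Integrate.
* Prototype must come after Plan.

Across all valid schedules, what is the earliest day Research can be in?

day 4

Precedence pushes Research to at least day 4.
Research at day 4 is achievable: Plan=day 3, Prototype=day 4, Research=day 4, Test=day 3, Deploy=day 2, Scope=day 2, Integrate=day 1.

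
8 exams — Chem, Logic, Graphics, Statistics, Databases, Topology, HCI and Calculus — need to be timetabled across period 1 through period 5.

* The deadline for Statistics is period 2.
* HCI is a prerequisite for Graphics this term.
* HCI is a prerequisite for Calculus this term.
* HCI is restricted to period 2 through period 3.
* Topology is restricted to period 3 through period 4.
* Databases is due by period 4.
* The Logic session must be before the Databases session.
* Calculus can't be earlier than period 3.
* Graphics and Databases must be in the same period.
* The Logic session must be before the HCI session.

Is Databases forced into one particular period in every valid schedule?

Databases can be period 3 (e.g. Databases=period 3; Logic=period 1; HCI=period 2; Topology=period 3; Chem=period 1; Graphics=period 3; Statistics=period 1; Calculus=period 3) or period 4 (e.g. Statistics in period 1, Logic in period 1, Graphics in period 4, Chem in period 1, Topology in period 3, Calculus in period 3, HCI in period 2, Databases in period 4).

No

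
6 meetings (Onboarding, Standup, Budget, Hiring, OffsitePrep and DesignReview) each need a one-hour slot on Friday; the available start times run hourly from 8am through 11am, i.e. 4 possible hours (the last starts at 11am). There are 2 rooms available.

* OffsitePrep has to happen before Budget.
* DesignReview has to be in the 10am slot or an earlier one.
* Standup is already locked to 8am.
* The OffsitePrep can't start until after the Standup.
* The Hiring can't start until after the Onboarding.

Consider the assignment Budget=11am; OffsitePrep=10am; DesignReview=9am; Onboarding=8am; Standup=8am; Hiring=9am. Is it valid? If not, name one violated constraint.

Yes, all constraints hold

There are 2 rooms available — holds.
The OffsitePrep can't start until after the Standup — holds.
The Hiring can't start until after the Onboarding — holds.
DesignReview has to be in the 10am slot or an earlier one — holds.
Standup is already locked to 8am — holds.
OffsitePrep has to happen before Budget — holds.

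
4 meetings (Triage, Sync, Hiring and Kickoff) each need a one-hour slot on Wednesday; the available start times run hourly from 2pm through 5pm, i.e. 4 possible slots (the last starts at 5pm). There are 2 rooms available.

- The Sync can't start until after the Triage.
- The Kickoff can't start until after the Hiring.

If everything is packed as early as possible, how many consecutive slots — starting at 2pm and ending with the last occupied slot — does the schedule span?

The precedence chain requires at least 2 distinct slots.
With at most 2 per slot and 4 meetings, at least 2 slots are needed.
2 works (last occupied slot: 3pm): for example Kickoff=3pm, Sync=3pm, Triage=2pm, Hiring=2pm.

2 slots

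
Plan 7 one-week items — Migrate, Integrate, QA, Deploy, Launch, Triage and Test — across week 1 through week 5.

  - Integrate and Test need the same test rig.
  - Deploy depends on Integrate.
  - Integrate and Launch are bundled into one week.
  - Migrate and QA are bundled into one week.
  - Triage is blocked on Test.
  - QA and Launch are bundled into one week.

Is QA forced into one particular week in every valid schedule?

No

QA can be week 1 (e.g. Launch in week 1; Migrate in week 1; QA in week 1; Triage in week 3; Test in week 2; Integrate in week 1; Deploy in week 2) or week 2 (e.g. Integrate=week 2; Triage=week 2; QA=week 2; Test=week 1; Migrate=week 2; Deploy=week 3; Launch=week 2).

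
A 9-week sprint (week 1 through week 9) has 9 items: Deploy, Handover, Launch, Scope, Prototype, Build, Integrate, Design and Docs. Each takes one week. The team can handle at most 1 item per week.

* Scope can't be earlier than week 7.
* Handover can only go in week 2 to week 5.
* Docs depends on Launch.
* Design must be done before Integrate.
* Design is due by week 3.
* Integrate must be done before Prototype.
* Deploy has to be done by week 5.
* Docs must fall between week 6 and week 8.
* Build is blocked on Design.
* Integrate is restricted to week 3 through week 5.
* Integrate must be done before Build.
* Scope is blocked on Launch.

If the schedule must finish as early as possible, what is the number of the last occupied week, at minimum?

week 9

The precedence chain requires at least 3 distinct weeks.
With at most 1 per week and 9 work items, at least 9 weeks are needed.
Scope can't be placed before week 7, so the schedule must run through at least week 7.
9 works (last occupied week: week 9): for example Build -> week 8; Prototype -> week 9; Integrate -> week 3; Launch -> week 5; Handover -> week 2; Design -> week 1; Scope -> week 7; Docs -> week 6; Deploy -> week 4.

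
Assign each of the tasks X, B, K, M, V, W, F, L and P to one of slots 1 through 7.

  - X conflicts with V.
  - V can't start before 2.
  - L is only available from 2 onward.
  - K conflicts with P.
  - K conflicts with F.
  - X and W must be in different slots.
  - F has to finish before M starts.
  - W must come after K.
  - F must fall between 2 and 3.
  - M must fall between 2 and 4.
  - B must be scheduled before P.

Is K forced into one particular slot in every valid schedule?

K can be 1 (e.g. W -> 2, K -> 1, V -> 2, B -> 1, P -> 2, M -> 3, F -> 2, L -> 2, X -> 1) or 2 (e.g. M -> 4; W -> 3; K -> 2; V -> 2; B -> 1; F -> 3; L -> 2; P -> 3; X -> 1).

No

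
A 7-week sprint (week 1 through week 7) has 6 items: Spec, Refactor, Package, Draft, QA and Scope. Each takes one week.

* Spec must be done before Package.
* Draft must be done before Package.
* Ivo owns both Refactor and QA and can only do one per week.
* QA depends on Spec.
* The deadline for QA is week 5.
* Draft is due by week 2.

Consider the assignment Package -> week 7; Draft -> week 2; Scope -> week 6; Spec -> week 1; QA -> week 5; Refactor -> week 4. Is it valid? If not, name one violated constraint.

Yes

QA depends on Spec — holds.
Ivo owns both Refactor and QA and can only do one per week — holds.
The deadline for QA is week 5 — holds.
Draft must be done before Package — holds.
Draft is due by week 2 — holds.
Spec must be done before Package — holds.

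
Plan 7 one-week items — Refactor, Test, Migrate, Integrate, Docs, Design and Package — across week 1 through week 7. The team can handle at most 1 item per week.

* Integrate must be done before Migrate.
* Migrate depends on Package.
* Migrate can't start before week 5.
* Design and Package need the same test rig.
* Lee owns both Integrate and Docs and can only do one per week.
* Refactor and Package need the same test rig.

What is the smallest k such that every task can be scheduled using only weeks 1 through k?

7 weeks

The precedence chain requires at least 2 distinct weeks.
With at most 1 per week and 7 tasks, at least 7 weeks are needed.
Migrate can't be placed before week 5, so the schedule must run through at least week 5.
7 works (last occupied week: week 7): for example Test in week 4, Design in week 7, Package in week 2, Docs in week 6, Migrate in week 5, Integrate in week 1, Refactor in week 3.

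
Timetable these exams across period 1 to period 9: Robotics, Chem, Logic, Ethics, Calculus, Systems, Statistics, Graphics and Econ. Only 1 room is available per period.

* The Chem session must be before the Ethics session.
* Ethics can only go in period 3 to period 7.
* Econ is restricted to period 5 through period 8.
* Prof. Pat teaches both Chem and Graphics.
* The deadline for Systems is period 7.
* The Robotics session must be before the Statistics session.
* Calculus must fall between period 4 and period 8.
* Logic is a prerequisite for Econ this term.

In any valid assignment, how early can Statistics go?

Precedence pushes Statistics to at least period 2.
Statistics at period 2 is achievable: Econ -> period 5; Robotics -> period 1; Calculus -> period 8; Chem -> period 3; Ethics -> period 6; Systems -> period 7; Graphics -> period 9; Statistics -> period 2; Logic -> period 4.

period 2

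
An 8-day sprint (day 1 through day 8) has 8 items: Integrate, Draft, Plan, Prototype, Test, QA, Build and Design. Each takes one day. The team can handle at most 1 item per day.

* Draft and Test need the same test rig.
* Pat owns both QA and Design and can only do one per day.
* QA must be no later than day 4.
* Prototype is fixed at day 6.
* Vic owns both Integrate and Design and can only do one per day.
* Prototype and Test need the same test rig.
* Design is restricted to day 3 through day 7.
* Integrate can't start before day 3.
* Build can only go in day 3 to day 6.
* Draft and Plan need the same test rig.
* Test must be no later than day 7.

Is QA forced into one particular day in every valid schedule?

No

QA can be day 1 (e.g. Prototype -> day 6; Design -> day 4; QA -> day 1; Draft -> day 7; Plan -> day 8; Integrate -> day 5; Test -> day 2; Build -> day 3) or day 2 (e.g. Prototype=day 6; Build=day 3; Design=day 4; Test=day 1; Plan=day 8; Draft=day 7; Integrate=day 5; QA=day 2).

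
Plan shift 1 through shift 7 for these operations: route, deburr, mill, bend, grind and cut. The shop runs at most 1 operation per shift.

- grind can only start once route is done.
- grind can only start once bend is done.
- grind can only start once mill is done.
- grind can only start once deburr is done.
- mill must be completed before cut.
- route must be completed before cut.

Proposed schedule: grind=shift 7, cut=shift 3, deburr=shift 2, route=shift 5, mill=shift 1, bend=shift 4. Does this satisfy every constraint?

The shop runs at most 1 operation per shift — holds.
grind can only start once bend is done — holds.
grind can only start once deburr is done — holds.
route must be completed before cut — violated.
grind can only start once route is done — holds.
grind can only start once mill is done — holds.
mill must be completed before cut — holds.

Invalid. route must be completed before cut.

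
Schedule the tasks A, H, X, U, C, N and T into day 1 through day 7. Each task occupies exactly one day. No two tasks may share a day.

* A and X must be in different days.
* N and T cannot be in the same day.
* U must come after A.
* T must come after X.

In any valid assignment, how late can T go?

day 7

Precedence pushes T to at least day 2.
T at day 7 is achievable: C=day 5, N=day 6, X=day 2, T=day 7, A=day 1, U=day 3, H=day 4.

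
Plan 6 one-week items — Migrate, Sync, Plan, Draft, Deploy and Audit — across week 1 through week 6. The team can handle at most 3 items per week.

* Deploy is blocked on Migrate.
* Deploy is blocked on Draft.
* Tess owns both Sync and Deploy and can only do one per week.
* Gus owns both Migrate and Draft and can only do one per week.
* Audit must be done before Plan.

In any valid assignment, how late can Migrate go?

week 5

Downstream work caps Migrate at week 5.
Migrate at week 5 is achievable: Migrate in week 5; Deploy in week 6; Sync in week 1; Audit in week 1; Draft in week 1; Plan in week 2.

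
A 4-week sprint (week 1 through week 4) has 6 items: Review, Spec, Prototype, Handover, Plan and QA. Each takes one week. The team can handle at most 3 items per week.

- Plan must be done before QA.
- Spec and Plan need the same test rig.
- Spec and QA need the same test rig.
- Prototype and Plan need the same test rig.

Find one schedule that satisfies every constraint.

Plan=week 1, QA=week 2, Spec=week 3, Prototype=week 2, Handover=week 1, Review=week 1

Checking: Plan(week 1) before QA(week 2); Prototype(week 2) != Plan(week 1); Spec(week 3) != QA(week 2); Spec(week 3) != Plan(week 1); max 3 per week (cap 3).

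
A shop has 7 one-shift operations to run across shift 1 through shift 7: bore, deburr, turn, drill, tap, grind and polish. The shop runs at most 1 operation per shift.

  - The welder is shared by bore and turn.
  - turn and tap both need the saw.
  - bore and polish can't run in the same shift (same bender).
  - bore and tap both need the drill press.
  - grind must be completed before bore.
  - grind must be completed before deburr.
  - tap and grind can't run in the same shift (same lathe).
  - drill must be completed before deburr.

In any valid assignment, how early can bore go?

shift 2

Precedence pushes bore to at least shift 2.
bore at shift 2 is achievable: drill=shift 3, deburr=shift 4, polish=shift 7, tap=shift 6, bore=shift 2, turn=shift 5, grind=shift 1.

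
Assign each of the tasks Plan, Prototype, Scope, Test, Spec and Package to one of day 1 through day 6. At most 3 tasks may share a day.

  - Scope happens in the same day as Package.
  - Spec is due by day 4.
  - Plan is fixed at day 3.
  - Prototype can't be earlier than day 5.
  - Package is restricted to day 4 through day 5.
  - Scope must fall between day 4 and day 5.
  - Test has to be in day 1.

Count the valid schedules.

Splitting on Prototype: it can be day 5 (8), day 6 (8). Listing each branch's schedules as (Plan, Scope, Test, Spec, Package) by day number:
Prototype=day 5: (3,4,1,1,4) (3,4,1,2,4) (3,4,1,3,4) (3,4,1,4,4) (3,5,1,1,5) (3,5,1,2,5) (3,5,1,3,5) (3,5,1,4,5) — 8.
Prototype=day 6: (3,4,1,1,4) (3,4,1,2,4) (3,4,1,3,4) (3,4,1,4,4) (3,5,1,1,5) (3,5,1,2,5) (3,5,1,3,5) (3,5,1,4,5) — 8.
Summing: 8 + 8 = 16.

16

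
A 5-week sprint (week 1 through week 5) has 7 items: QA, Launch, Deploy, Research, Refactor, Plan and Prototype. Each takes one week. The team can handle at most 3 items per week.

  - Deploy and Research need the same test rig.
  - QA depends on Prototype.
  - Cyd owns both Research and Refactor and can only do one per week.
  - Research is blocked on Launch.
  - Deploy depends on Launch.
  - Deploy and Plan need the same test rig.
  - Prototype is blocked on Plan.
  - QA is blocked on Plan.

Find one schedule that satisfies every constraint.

Plan -> week 1, QA -> week 3, Prototype -> week 2, Launch -> week 1, Deploy -> week 2, Refactor -> week 1, Research -> week 3

Checking: Plan(week 1) before Prototype(week 2); Prototype(week 2) before QA(week 3); Plan(week 1) before QA(week 3); Launch(week 1) before Research(week 3); Launch(week 1) before Deploy(week 2); Deploy(week 2) != Plan(week 1); Research(week 3) != Refactor(week 1); Deploy(week 2) != Research(week 3); max 3 per week (cap 3).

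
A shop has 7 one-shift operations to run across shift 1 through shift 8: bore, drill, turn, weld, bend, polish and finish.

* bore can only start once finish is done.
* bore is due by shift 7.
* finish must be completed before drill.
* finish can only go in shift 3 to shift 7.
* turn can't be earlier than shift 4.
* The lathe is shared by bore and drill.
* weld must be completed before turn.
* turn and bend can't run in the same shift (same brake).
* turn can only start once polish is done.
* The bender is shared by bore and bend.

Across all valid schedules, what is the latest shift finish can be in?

Finish is available from shift 3; finish's own window allows nothing later than shift 7; downstream work caps finish at shift 6.
finish at shift 6 is achievable: weld=shift 1, drill=shift 8, bore=shift 7, polish=shift 1, turn=shift 4, bend=shift 1, finish=shift 6.

shift 6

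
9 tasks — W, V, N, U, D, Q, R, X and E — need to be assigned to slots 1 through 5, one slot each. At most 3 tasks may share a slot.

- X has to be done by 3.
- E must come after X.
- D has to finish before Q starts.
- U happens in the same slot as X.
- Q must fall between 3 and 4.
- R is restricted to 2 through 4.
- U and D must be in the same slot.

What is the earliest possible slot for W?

1

W at 1 is achievable: X=2, E=3, V=1, W=1, U=2, R=3, D=2, Q=3, N=1.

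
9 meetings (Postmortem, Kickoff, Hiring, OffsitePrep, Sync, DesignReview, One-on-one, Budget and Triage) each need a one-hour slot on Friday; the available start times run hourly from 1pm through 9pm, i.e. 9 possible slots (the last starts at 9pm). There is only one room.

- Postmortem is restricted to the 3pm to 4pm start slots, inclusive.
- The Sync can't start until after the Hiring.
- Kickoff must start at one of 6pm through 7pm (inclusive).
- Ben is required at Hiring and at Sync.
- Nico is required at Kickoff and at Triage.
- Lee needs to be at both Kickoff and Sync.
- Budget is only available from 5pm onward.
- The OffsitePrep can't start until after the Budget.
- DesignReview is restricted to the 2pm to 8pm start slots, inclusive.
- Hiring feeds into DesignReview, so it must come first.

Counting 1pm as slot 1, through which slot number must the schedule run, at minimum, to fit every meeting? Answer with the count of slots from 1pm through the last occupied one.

9 slots

The precedence chain requires at least 2 distinct slots.
With at most 1 per slot and 9 meetings, at least 9 slots are needed.
Kickoff can't be placed before 6pm — that is slot 6 counting from 1pm — so the schedule must run through at least 6 slots.
9 works (last occupied slot: 9pm): for example DesignReview=2pm; OffsitePrep=7pm; Kickoff=6pm; One-on-one=8pm; Hiring=1pm; Budget=5pm; Sync=4pm; Triage=9pm; Postmortem=3pm.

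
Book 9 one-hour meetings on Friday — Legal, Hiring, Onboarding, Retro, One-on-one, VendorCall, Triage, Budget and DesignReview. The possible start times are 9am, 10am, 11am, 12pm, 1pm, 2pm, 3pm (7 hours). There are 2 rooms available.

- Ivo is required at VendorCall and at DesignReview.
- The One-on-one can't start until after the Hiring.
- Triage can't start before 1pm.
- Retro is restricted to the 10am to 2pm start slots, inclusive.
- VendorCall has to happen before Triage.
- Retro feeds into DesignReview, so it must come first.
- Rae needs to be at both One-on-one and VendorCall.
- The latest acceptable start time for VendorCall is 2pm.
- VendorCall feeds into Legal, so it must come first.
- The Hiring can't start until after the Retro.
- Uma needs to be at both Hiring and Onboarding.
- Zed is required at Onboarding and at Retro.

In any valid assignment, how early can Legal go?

10am

Precedence pushes Legal to at least 10am.
Legal at 10am is achievable: Legal=10am; VendorCall=9am; Hiring=11am; Budget=12pm; Triage=1pm; DesignReview=11am; Retro=10am; Onboarding=9am; One-on-one=12pm.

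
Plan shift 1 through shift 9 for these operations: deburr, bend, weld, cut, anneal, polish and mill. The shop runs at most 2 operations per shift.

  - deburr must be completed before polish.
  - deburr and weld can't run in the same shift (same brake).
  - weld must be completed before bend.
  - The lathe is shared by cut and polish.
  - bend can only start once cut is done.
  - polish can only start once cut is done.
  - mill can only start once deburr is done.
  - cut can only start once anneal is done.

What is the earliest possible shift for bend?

Precedence pushes bend to at least shift 3.
bend at shift 3 is achievable: cut=shift 2, polish=shift 3, deburr=shift 1, bend=shift 3, weld=shift 2, anneal=shift 1, mill=shift 4.

shift 3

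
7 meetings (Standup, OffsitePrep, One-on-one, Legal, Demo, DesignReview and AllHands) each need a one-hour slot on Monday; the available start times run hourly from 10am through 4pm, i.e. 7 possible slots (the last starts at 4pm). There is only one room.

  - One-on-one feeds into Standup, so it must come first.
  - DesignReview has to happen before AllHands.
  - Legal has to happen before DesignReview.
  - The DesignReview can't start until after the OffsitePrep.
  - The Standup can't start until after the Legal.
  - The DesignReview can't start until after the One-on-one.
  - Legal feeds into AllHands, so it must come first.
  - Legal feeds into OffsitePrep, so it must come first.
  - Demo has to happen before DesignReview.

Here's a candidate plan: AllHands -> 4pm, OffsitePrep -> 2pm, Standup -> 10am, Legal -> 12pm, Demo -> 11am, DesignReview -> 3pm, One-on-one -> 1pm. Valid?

Legal feeds into AllHands, so it must come first — holds.
DesignReview has to happen before AllHands — holds.
The Standup can't start until after the Legal — violated.
Demo has to happen before DesignReview — holds.
There is only one room — holds.
One-on-one feeds into Standup, so it must come first — violated.
The DesignReview can't start until after the One-on-one — holds.
Legal has to happen before DesignReview — holds.
Legal feeds into OffsitePrep, so it must come first — holds.
The DesignReview can't start until after the OffsitePrep — holds.

No. One-on-one feeds into Standup, so it must come first is not satisfied.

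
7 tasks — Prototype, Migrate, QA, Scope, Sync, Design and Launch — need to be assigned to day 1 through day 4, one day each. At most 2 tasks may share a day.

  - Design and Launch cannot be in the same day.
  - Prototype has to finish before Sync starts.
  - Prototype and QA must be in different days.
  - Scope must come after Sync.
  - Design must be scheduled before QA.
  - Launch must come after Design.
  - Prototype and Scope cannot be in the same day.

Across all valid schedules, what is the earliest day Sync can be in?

day 2

Precedence pushes Sync to at least day 2; downstream work caps Sync at day 3.
Sync at day 2 is achievable: Design in day 1, Scope in day 3, Prototype in day 1, Launch in day 3, QA in day 2, Migrate in day 4, Sync in day 2.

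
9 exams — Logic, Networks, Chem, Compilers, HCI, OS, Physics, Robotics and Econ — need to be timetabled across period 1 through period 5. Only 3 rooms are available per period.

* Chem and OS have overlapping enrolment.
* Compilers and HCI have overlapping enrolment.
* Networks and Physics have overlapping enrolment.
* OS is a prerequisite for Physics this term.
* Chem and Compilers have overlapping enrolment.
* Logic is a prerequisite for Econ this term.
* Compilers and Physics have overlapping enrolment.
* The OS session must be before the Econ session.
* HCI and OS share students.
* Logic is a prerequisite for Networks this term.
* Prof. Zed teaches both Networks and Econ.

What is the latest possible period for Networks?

period 5

Precedence pushes Networks to at least period 2.
Networks at period 5 is achievable: Robotics in period 3, OS in period 1, HCI in period 3, Networks in period 5, Econ in period 2, Chem in period 2, Compilers in period 1, Physics in period 2, Logic in period 1.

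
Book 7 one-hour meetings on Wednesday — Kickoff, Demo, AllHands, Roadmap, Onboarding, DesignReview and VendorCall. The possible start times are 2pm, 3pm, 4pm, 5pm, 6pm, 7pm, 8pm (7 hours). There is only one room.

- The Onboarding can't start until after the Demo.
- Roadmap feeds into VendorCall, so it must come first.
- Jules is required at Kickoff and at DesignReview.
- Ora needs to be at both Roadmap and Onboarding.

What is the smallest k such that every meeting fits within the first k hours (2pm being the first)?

7 hours

The precedence chain requires at least 2 distinct hours.
With at most 1 per hour and 7 meetings, at least 7 hours are needed.
7 works (last occupied hour: 8pm): for example Roadmap in 3pm, DesignReview in 8pm, Onboarding in 4pm, VendorCall in 5pm, AllHands in 7pm, Kickoff in 6pm, Demo in 2pm.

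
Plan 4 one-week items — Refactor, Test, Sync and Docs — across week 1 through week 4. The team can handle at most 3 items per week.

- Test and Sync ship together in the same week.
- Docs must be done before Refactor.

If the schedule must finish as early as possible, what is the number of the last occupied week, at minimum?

week 2

The precedence chain requires at least 2 distinct weeks.
With at most 3 per week and 4 work items, at least 2 weeks are needed.
2 works (last occupied week: week 2): for example Refactor=week 2, Sync=week 1, Docs=week 1, Test=week 1.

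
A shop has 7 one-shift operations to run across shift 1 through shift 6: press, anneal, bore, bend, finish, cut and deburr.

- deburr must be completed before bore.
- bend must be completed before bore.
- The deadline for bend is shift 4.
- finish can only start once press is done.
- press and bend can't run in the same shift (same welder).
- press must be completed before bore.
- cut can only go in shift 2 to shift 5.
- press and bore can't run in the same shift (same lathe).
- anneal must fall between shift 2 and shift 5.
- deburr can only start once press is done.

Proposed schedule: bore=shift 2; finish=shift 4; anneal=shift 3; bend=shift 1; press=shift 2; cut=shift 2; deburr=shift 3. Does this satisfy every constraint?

deburr must be completed before bore — violated.
deburr can only start once press is done — holds.
press and bore can't run in the same shift (same lathe) — violated.
bend must be completed before bore — holds.
press and bend can't run in the same shift (same welder) — holds.
The deadline for bend is shift 4 — holds.
cut can only go in shift 2 to shift 5 — holds.
finish can only start once press is done — holds.
anneal must fall between shift 2 and shift 5 — holds.
press must be completed before bore — violated.

Invalid. press and bore can't run in the same shift (same lathe).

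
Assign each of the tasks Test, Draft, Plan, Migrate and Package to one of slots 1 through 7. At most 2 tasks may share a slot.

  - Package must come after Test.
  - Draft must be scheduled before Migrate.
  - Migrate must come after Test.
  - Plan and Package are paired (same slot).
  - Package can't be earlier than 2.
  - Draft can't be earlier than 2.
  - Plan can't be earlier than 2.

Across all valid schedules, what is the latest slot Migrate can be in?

7

Precedence pushes Migrate to at least 3.
Migrate at 7 is achievable: Draft=2; Migrate=7; Package=3; Plan=3; Test=1.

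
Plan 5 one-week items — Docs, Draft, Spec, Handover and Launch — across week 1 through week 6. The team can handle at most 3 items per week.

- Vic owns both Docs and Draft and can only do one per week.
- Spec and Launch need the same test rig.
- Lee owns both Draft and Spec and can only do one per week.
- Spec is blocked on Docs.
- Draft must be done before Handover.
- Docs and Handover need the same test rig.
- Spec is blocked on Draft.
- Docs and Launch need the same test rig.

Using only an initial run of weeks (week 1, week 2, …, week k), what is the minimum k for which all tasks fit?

The precedence chain requires at least 2 distinct weeks.
With at most 3 per week and 5 tasks, at least 2 weeks are needed.
Could 2 weeks be enough, i.e. nothing placed later than week 2? No: Spec must come after Docs (at week 1 or later) → {week 2}; Docs must come before Spec (at week 2 or earlier) → {week 1}; Handover must come after Draft (at week 1 or later) → {week 2}; Draft must come before Handover (at week 2 or earlier) → {week 1}; Draft can't share with Docs (week 1) → nothing is left.
So 2 weeks is not enough.
3 works (last occupied week: week 3): for example Handover -> week 3; Spec -> week 3; Draft -> week 1; Docs -> week 2; Launch -> week 1.

3 weeks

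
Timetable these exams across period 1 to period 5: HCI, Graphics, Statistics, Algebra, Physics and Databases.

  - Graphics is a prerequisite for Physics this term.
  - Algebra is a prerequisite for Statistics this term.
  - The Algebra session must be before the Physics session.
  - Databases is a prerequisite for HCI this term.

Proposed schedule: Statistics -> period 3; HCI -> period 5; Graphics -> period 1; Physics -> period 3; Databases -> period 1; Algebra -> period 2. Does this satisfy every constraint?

Yes, all constraints hold

Algebra is a prerequisite for Statistics this term — holds.
Graphics is a prerequisite for Physics this term — holds.
The Algebra session must be before the Physics session — holds.
Databases is a prerequisite for HCI this term — holds.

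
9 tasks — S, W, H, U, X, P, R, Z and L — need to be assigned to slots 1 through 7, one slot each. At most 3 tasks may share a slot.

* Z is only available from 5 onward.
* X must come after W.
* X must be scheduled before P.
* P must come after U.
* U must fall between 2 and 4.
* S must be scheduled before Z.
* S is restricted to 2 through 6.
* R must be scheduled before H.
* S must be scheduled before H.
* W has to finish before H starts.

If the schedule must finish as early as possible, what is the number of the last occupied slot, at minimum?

slot 5

The precedence chain requires at least 3 distinct slots.
With at most 3 per slot and 9 tasks, at least 3 slots are needed.
Z can't be placed before 5, so the schedule must run through at least slot 5.
5 works (last occupied slot: 5): for example L in 1; X in 2; U in 2; Z in 5; S in 2; H in 3; W in 1; R in 1; P in 3.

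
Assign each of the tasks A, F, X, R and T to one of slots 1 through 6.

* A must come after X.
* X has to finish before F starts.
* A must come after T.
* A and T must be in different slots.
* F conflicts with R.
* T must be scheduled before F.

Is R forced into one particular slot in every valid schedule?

No

R can be 1 (e.g. A in 2; R in 1; F in 2; T in 1; X in 1) or 2 (e.g. X in 1; R in 2; A in 2; F in 3; T in 1).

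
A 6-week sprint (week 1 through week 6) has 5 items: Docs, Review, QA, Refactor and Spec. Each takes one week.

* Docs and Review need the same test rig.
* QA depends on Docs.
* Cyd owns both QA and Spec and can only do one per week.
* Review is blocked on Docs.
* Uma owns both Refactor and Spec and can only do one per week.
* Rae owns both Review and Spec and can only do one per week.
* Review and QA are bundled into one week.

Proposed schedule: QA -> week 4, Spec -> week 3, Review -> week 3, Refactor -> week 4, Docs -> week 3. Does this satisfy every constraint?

Review and QA are bundled into one week — violated.
QA depends on Docs — holds.
Cyd owns both QA and Spec and can only do one per week — holds.
Review is blocked on Docs — violated.
Rae owns both Review and Spec and can only do one per week — violated.
Docs and Review need the same test rig — violated.
Uma owns both Refactor and Spec and can only do one per week — holds.

Invalid. Docs and Review need the same test rig.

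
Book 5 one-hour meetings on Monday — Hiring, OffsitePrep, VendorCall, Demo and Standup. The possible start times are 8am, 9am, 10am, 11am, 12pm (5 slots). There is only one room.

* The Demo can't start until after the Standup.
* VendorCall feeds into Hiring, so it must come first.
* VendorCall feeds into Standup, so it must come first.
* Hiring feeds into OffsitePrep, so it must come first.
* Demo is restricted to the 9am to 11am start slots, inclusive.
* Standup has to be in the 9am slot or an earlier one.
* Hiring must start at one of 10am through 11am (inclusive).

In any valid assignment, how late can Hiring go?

11am

Hiring is available from 10am; Hiring's own window allows nothing later than 11am.
Hiring at 11am is achievable: Standup in 9am; Hiring in 11am; VendorCall in 8am; Demo in 10am; OffsitePrep in 12pm.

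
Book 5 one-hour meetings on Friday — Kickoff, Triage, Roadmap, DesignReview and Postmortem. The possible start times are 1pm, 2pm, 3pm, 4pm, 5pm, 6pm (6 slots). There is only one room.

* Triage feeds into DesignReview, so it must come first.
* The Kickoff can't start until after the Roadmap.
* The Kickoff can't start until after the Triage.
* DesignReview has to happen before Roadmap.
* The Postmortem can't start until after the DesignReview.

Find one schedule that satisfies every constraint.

Kickoff in 4pm, DesignReview in 2pm, Triage in 1pm, Postmortem in 5pm, Roadmap in 3pm

Checking: Triage(1pm) before DesignReview(2pm); DesignReview(2pm) before Roadmap(3pm); Roadmap(3pm) before Kickoff(4pm); Triage(1pm) before Kickoff(4pm); DesignReview(2pm) before Postmortem(5pm); max 1 per slot (cap 1).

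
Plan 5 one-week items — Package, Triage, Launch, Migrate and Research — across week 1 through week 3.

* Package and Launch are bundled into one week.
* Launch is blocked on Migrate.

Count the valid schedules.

27

Splitting on Package: it can be week 2 (9), week 3 (18). Listing each branch's schedules as (Triage, Launch, Migrate, Research) by week number:
Package=week 2: (1,2,1,1) (1,2,1,2) (1,2,1,3) (2,2,1,1) (2,2,1,2) (2,2,1,3) (3,2,1,1) (3,2,1,2) (3,2,1,3) — 9.
Package=week 3: (1,3,1,1) (1,3,1,2) (1,3,1,3) (1,3,2,1) (1,3,2,2) (1,3,2,3) (2,3,1,1) (2,3,1,2) (2,3,1,3) (2,3,2,1) (2,3,2,2) (2,3,2,3) (3,3,1,1) (3,3,1,2) (3,3,1,3) (3,3,2,1) (3,3,2,2) (3,3,2,3) — 18.
Summing: 9 + 18 = 27.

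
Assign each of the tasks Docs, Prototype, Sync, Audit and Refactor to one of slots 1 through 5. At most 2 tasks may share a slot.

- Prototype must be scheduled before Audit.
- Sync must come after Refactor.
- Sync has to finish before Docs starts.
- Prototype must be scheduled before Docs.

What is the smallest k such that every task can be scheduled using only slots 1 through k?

The precedence chain requires at least 3 distinct slots.
With at most 2 per slot and 5 tasks, at least 3 slots are needed.
3 works (last occupied slot: 3): for example Sync=2; Prototype=1; Docs=3; Refactor=1; Audit=2.

3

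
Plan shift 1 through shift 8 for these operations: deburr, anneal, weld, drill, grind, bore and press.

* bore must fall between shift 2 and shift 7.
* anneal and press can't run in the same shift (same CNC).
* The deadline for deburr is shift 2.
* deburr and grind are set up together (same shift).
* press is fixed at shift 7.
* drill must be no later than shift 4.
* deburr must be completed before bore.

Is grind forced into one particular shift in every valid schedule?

grind can be shift 1 (e.g. drill=shift 1, bore=shift 2, weld=shift 1, deburr=shift 1, press=shift 7, anneal=shift 1, grind=shift 1) or shift 2 (e.g. press -> shift 7, weld -> shift 1, deburr -> shift 2, drill -> shift 1, anneal -> shift 1, bore -> shift 3, grind -> shift 2).

No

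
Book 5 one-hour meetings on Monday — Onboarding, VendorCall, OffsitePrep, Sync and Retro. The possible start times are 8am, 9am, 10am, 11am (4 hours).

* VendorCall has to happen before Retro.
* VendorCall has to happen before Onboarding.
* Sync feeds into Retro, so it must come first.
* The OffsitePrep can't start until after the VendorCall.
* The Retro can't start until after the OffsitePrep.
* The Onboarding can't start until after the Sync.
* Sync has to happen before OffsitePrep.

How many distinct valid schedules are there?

15

Splitting on Onboarding: it can be 9am (3), 10am (6), 11am (6). Listing each branch's schedules as (VendorCall, OffsitePrep, Sync, Retro):
Onboarding=9am: (8am,9am,8am,10am) (8am,9am,8am,11am) (8am,10am,8am,11am) — 3.
Onboarding=10am: (8am,9am,8am,10am) (8am,9am,8am,11am) (8am,10am,8am,11am) (8am,10am,9am,11am) (9am,10am,8am,11am) (9am,10am,9am,11am) — 6.
Onboarding=11am: (8am,9am,8am,10am) (8am,9am,8am,11am) (8am,10am,8am,11am) (8am,10am,9am,11am) (9am,10am,8am,11am) (9am,10am,9am,11am) — 6.
Summing: 3 + 6 + 6 = 15.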